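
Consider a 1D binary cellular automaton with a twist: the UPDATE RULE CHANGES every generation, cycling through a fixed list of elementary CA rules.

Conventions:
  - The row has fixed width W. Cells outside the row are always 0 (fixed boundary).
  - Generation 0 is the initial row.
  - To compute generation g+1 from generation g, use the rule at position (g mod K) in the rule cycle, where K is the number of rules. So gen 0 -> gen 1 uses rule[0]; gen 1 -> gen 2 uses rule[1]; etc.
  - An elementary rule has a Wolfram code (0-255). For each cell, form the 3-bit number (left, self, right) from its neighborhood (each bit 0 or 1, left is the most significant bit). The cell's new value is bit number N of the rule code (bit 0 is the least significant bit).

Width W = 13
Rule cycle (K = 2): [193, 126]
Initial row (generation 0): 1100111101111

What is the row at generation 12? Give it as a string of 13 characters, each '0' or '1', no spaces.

Answer: 1111111111111

Derivation:
Gen 0: 1100111101111
Gen 1 (rule 193): 0100011100111
Gen 2 (rule 126): 1110110111101
Gen 3 (rule 193): 0110010011100
Gen 4 (rule 126): 1111111110110
Gen 5 (rule 193): 0111111110010
Gen 6 (rule 126): 1100000011111
Gen 7 (rule 193): 0101111001111
Gen 8 (rule 126): 1111001111001
Gen 9 (rule 193): 0111000111000
Gen 10 (rule 126): 1101101101100
Gen 11 (rule 193): 0100100100101
Gen 12 (rule 126): 1111111111111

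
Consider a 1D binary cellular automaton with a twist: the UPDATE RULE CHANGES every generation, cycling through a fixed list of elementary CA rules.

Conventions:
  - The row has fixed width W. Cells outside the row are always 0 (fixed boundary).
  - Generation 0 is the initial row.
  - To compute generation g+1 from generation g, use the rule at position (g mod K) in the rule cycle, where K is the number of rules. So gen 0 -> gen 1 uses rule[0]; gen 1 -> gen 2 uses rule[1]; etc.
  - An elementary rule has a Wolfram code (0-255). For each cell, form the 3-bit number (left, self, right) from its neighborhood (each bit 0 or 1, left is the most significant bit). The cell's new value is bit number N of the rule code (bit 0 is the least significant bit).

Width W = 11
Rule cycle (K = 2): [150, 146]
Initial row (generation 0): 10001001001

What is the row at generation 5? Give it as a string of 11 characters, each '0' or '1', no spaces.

Gen 0: 10001001001
Gen 1 (rule 150): 11011111111
Gen 2 (rule 146): 00001111110
Gen 3 (rule 150): 00010111101
Gen 4 (rule 146): 00100011000
Gen 5 (rule 150): 01110100100

Answer: 01110100100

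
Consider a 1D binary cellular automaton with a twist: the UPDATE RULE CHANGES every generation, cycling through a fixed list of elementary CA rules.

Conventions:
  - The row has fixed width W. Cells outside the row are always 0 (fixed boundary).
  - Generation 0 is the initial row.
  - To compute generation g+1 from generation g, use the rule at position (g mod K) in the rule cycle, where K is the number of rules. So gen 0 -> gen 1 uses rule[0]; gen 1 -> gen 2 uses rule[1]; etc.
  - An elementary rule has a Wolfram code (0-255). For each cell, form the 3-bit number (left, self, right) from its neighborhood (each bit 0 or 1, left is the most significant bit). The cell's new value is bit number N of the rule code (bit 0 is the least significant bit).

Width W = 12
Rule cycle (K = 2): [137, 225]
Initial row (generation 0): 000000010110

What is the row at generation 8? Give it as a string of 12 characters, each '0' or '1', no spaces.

Answer: 111100111101

Derivation:
Gen 0: 000000010110
Gen 1 (rule 137): 111111000100
Gen 2 (rule 225): 011111010001
Gen 3 (rule 137): 011110000100
Gen 4 (rule 225): 001110110001
Gen 5 (rule 137): 101100100100
Gen 6 (rule 225): 010100000001
Gen 7 (rule 137): 000001111100
Gen 8 (rule 225): 111100111101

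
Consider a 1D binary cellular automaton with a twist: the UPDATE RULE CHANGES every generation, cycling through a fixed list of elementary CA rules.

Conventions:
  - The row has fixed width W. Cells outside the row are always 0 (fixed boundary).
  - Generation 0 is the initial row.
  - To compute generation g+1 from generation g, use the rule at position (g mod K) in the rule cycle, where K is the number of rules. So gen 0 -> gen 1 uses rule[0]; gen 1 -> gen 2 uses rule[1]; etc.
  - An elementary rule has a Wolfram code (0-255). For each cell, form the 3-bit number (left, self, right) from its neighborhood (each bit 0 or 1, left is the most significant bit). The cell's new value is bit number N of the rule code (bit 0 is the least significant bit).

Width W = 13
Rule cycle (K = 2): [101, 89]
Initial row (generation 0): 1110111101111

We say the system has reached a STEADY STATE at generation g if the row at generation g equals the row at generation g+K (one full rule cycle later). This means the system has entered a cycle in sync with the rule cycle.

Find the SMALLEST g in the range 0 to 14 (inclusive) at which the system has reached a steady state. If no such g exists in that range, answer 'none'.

Answer: 13

Derivation:
Gen 0: 1110111101111
Gen 1 (rule 101): 0011000110001
Gen 2 (rule 89): 1011110111100
Gen 3 (rule 101): 1100011000101
Gen 4 (rule 89): 1111011110000
Gen 5 (rule 101): 0001100010111
Gen 6 (rule 89): 1101111000101
Gen 7 (rule 101): 0110001010111
Gen 8 (rule 89): 0111100000101
Gen 9 (rule 101): 0000101110111
Gen 10 (rule 89): 1110001010101
Gen 11 (rule 101): 0010101111111
Gen 12 (rule 89): 1000001000001
Gen 13 (rule 101): 1011101011101
Gen 14 (rule 89): 0010100010100
Gen 15 (rule 101): 1011101011101
Gen 16 (rule 89): 0010100010100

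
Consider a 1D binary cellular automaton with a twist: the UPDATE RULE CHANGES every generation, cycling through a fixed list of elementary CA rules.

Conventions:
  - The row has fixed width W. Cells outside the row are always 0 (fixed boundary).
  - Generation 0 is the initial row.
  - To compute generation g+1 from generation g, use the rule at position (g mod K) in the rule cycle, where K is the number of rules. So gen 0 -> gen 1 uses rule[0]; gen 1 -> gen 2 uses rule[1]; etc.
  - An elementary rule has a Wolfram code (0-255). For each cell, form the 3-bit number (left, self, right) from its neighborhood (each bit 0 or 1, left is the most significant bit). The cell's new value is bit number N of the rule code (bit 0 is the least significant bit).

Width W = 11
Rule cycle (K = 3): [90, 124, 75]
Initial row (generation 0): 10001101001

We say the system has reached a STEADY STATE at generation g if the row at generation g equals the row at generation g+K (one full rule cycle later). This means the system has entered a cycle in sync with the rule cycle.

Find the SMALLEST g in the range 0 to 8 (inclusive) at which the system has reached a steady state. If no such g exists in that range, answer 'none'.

Answer: none

Derivation:
Gen 0: 10001101001
Gen 1 (rule 90): 01011100110
Gen 2 (rule 124): 01110110111
Gen 3 (rule 75): 11010110101
Gen 4 (rule 90): 11000110000
Gen 5 (rule 124): 11100111000
Gen 6 (rule 75): 10101101011
Gen 7 (rule 90): 00001100011
Gen 8 (rule 124): 00001110011
Gen 9 (rule 75): 11111010111
Gen 10 (rule 90): 10001000101
Gen 11 (rule 124): 11001100111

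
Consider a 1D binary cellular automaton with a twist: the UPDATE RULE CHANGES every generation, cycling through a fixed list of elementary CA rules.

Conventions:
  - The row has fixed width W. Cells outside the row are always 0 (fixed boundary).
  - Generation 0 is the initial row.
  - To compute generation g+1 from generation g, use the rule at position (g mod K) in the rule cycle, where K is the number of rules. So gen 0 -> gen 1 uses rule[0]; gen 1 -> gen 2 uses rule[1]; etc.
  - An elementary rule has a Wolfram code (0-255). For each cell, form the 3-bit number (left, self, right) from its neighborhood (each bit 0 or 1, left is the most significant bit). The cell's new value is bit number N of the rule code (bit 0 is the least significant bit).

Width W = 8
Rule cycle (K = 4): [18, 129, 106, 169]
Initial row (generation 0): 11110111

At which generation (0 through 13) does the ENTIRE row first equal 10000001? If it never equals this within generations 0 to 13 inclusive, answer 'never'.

Answer: 3

Derivation:
Gen 0: 11110111
Gen 1 (rule 18): 00000000
Gen 2 (rule 129): 11111111
Gen 3 (rule 106): 10000001
Gen 4 (rule 169): 00111100
Gen 5 (rule 18): 01000010
Gen 6 (rule 129): 00011000
Gen 7 (rule 106): 00111000
Gen 8 (rule 169): 10110011
Gen 9 (rule 18): 00001100
Gen 10 (rule 129): 11100001
Gen 11 (rule 106): 10100010
Gen 12 (rule 169): 01001000
Gen 13 (rule 18): 10110100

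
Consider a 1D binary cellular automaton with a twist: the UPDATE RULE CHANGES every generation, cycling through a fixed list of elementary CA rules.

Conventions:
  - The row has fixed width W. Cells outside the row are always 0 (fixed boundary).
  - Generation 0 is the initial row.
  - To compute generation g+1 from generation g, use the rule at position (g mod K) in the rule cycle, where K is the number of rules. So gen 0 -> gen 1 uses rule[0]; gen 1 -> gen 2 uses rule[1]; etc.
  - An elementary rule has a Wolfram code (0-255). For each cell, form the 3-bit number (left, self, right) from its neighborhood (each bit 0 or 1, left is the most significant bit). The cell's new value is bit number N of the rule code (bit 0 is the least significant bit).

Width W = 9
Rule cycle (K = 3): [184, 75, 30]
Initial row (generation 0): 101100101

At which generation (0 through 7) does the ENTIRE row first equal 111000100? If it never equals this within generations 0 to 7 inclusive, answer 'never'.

Gen 0: 101100101
Gen 1 (rule 184): 011010010
Gen 2 (rule 75): 111000100
Gen 3 (rule 30): 100101110
Gen 4 (rule 184): 010011101
Gen 5 (rule 75): 100110100
Gen 6 (rule 30): 111100110
Gen 7 (rule 184): 111010101

Answer: 2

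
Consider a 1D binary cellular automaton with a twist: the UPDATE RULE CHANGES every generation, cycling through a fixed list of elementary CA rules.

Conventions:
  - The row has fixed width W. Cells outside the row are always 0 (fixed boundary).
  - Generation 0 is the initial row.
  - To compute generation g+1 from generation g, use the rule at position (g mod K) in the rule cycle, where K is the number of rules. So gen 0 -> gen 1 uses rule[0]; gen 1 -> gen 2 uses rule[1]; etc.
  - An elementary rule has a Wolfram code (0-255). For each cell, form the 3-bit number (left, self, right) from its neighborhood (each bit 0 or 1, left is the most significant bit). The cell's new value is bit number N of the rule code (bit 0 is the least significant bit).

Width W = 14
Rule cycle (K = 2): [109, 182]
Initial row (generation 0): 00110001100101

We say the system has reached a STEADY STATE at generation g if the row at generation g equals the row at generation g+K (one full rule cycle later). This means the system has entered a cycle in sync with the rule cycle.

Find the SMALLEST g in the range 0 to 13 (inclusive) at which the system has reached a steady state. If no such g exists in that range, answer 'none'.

Answer: none

Derivation:
Gen 0: 00110001100101
Gen 1 (rule 109): 10110101100111
Gen 2 (rule 182): 11001110011010
Gen 3 (rule 109): 11001010011110
Gen 4 (rule 182): 00111111101101
Gen 5 (rule 109): 10100000111111
Gen 6 (rule 182): 11110001011110
Gen 7 (rule 109): 10010101110010
Gen 8 (rule 182): 11111110101111
Gen 9 (rule 109): 10000011111001
Gen 10 (rule 182): 11000101110111
Gen 11 (rule 109): 11010111011101
Gen 12 (rule 182): 00111010101011
Gen 13 (rule 109): 10101111111111
Gen 14 (rule 182): 11110111111110
Gen 15 (rule 109): 10011100000010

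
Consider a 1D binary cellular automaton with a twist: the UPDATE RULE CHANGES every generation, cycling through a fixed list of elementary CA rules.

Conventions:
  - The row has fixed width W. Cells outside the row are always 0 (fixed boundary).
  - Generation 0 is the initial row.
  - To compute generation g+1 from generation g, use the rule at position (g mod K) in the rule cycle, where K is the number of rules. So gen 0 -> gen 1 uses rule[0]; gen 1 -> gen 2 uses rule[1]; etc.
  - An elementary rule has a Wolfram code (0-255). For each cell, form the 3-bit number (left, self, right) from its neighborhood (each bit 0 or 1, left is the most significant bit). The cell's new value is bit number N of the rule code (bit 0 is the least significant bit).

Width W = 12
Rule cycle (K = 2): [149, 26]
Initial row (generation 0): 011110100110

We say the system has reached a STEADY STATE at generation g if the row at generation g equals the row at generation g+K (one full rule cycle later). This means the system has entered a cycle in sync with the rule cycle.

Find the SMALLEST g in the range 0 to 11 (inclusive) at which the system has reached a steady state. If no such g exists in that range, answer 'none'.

Answer: 8

Derivation:
Gen 0: 011110100110
Gen 1 (rule 149): 001100110001
Gen 2 (rule 26): 011011101010
Gen 3 (rule 149): 000001001011
Gen 4 (rule 26): 000010110010
Gen 5 (rule 149): 111010001011
Gen 6 (rule 26): 100001010010
Gen 7 (rule 149): 111101011011
Gen 8 (rule 26): 100000010010
Gen 9 (rule 149): 111111011011
Gen 10 (rule 26): 100000010010
Gen 11 (rule 149): 111111011011
Gen 12 (rule 26): 100000010010
Gen 13 (rule 149): 111111011011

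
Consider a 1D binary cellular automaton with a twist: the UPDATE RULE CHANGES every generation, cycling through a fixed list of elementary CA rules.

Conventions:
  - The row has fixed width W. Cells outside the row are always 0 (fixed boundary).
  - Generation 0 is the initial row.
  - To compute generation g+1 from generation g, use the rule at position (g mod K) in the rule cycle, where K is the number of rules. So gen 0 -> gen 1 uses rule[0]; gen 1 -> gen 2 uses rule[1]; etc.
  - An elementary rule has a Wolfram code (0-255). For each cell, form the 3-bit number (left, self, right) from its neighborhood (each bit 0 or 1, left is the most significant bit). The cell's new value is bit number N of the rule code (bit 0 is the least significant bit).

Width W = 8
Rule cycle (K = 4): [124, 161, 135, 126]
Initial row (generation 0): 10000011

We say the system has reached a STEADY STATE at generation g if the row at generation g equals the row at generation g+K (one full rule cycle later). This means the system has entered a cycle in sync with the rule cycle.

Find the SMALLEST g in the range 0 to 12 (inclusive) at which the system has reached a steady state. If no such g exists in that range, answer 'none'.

Answer: 8

Derivation:
Gen 0: 10000011
Gen 1 (rule 124): 11000011
Gen 2 (rule 161): 00011000
Gen 3 (rule 135): 11100011
Gen 4 (rule 126): 10110111
Gen 5 (rule 124): 11111101
Gen 6 (rule 161): 01111010
Gen 7 (rule 135): 10110010
Gen 8 (rule 126): 11111111
Gen 9 (rule 124): 10000001
Gen 10 (rule 161): 00111100
Gen 11 (rule 135): 11011001
Gen 12 (rule 126): 11111111
Gen 13 (rule 124): 10000001
Gen 14 (rule 161): 00111100
Gen 15 (rule 135): 11011001
Gen 16 (rule 126): 11111111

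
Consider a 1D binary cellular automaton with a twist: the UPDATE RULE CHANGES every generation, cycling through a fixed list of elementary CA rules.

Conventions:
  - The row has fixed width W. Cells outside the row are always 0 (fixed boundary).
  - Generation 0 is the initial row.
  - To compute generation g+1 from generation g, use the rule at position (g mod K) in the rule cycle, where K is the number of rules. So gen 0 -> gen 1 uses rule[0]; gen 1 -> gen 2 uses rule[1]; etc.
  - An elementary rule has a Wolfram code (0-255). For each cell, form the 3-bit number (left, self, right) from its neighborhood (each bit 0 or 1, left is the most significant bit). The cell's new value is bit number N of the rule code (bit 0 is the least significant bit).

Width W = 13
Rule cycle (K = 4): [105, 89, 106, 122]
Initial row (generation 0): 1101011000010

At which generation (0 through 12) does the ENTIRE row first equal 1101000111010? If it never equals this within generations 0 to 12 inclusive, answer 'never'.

Answer: 9

Derivation:
Gen 0: 1101011000010
Gen 1 (rule 105): 1110111011000
Gen 2 (rule 89): 1010101011111
Gen 3 (rule 106): 0101010110001
Gen 4 (rule 122): 1010101111010
Gen 5 (rule 105): 0101011001100
Gen 6 (rule 89): 0000011101111
Gen 7 (rule 106): 0000110111001
Gen 8 (rule 122): 0001111101110
Gen 9 (rule 105): 1101000111010
Gen 10 (rule 89): 1100110101001
Gen 11 (rule 106): 1101111010010
Gen 12 (rule 122): 1111001101101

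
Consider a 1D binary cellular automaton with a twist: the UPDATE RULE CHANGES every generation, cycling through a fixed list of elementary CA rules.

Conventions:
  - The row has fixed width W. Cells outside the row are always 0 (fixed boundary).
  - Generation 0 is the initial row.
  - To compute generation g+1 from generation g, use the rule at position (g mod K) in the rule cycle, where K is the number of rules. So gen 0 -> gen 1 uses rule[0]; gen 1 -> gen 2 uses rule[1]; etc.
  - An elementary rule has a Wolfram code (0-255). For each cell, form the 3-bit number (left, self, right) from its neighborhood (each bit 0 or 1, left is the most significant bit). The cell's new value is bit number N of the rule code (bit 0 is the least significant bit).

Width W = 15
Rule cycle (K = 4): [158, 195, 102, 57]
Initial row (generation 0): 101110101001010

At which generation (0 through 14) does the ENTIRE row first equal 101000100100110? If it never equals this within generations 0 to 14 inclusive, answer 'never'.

Gen 0: 101110101001010
Gen 1 (rule 158): 101100101111011
Gen 2 (rule 195): 000101000111001
Gen 3 (rule 102): 001111001001011
Gen 4 (rule 57): 101000100100110
Gen 5 (rule 158): 101101111111101
Gen 6 (rule 195): 000100111111100
Gen 7 (rule 102): 001101000000100
Gen 8 (rule 57): 101010111110011
Gen 9 (rule 158): 101010111101110
Gen 10 (rule 195): 000000011100110
Gen 11 (rule 102): 000000100101010
Gen 12 (rule 57): 111110010010101
Gen 13 (rule 158): 111101111110101
Gen 14 (rule 195): 011100111110000

Answer: 4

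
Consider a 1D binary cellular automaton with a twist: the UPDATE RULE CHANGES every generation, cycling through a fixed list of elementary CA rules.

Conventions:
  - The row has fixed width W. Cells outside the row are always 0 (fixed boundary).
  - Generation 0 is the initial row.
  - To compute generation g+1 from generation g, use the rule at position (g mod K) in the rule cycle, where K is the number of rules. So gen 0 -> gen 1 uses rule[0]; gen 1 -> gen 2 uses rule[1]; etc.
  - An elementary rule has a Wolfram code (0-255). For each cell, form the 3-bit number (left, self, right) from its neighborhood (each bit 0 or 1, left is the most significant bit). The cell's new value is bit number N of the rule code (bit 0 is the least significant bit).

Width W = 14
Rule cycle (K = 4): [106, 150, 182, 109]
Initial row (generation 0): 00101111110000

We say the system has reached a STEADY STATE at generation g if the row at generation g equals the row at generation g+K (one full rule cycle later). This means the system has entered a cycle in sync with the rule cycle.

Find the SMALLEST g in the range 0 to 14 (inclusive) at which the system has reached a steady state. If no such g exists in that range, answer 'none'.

Answer: none

Derivation:
Gen 0: 00101111110000
Gen 1 (rule 106): 01011000010000
Gen 2 (rule 150): 11000100111000
Gen 3 (rule 182): 00101111010100
Gen 4 (rule 109): 10111001111101
Gen 5 (rule 106): 01101011000110
Gen 6 (rule 150): 10001000101001
Gen 7 (rule 182): 11011101111111
Gen 8 (rule 109): 11110111000001
Gen 9 (rule 106): 10011101000010
Gen 10 (rule 150): 11101001100111
Gen 11 (rule 182): 01011110011010
Gen 12 (rule 109): 01110010011110
Gen 13 (rule 106): 11010100110010
Gen 14 (rule 150): 00010111001111
Gen 15 (rule 182): 00111010110110
Gen 16 (rule 109): 10101111111110
Gen 17 (rule 106): 01011000000010
Gen 18 (rule 150): 11000100000111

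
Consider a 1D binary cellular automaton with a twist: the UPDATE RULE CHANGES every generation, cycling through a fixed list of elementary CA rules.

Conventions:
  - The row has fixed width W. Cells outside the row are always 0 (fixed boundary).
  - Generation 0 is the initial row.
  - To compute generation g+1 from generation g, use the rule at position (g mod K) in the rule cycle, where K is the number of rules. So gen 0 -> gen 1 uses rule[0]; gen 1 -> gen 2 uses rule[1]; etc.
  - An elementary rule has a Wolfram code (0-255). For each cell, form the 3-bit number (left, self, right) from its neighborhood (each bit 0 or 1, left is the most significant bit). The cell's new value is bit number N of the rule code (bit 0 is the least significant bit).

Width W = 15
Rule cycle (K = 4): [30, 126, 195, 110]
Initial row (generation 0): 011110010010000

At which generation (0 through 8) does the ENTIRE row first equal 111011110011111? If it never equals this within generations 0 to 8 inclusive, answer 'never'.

Gen 0: 011110010010000
Gen 1 (rule 30): 110001111111000
Gen 2 (rule 126): 111011000001100
Gen 3 (rule 195): 011001011110101
Gen 4 (rule 110): 111011110011111
Gen 5 (rule 30): 100010001110000
Gen 6 (rule 126): 110111011011000
Gen 7 (rule 195): 010011001001011
Gen 8 (rule 110): 110111011011111

Answer: 4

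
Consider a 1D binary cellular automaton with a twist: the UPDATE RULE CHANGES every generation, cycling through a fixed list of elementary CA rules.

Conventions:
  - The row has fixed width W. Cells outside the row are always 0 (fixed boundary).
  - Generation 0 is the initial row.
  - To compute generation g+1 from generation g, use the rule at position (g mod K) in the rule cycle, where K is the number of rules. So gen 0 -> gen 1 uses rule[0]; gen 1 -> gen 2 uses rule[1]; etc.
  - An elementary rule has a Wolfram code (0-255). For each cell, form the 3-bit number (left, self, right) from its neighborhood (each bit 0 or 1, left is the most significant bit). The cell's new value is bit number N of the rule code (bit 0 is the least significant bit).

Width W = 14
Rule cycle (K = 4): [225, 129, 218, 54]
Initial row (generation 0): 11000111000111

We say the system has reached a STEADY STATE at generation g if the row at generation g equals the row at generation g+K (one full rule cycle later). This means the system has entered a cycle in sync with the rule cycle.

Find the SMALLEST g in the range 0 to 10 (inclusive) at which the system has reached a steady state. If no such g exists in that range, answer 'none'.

Answer: 4

Derivation:
Gen 0: 11000111000111
Gen 1 (rule 225): 01010011010011
Gen 2 (rule 129): 00000000000000
Gen 3 (rule 218): 00000000000000
Gen 4 (rule 54): 00000000000000
Gen 5 (rule 225): 11111111111111
Gen 6 (rule 129): 01111111111110
Gen 7 (rule 218): 11111111111111
Gen 8 (rule 54): 00000000000000
Gen 9 (rule 225): 11111111111111
Gen 10 (rule 129): 01111111111110
Gen 11 (rule 218): 11111111111111
Gen 12 (rule 54): 00000000000000
Gen 13 (rule 225): 11111111111111
Gen 14 (rule 129): 01111111111110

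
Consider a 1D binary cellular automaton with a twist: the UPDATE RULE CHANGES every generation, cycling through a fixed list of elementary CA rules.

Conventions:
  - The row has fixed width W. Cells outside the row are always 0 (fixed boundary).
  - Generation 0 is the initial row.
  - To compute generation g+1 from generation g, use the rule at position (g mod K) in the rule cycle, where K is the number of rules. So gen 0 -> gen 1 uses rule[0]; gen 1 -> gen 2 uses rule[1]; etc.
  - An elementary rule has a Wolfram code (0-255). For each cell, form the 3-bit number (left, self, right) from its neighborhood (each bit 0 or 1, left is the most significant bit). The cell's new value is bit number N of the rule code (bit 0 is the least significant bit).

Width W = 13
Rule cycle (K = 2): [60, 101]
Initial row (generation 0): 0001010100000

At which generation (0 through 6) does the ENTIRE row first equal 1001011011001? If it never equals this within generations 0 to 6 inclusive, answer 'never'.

Gen 0: 0001010100000
Gen 1 (rule 60): 0001111110000
Gen 2 (rule 101): 1100000010111
Gen 3 (rule 60): 1010000011100
Gen 4 (rule 101): 1110111000101
Gen 5 (rule 60): 1001100100111
Gen 6 (rule 101): 1000100100001

Answer: never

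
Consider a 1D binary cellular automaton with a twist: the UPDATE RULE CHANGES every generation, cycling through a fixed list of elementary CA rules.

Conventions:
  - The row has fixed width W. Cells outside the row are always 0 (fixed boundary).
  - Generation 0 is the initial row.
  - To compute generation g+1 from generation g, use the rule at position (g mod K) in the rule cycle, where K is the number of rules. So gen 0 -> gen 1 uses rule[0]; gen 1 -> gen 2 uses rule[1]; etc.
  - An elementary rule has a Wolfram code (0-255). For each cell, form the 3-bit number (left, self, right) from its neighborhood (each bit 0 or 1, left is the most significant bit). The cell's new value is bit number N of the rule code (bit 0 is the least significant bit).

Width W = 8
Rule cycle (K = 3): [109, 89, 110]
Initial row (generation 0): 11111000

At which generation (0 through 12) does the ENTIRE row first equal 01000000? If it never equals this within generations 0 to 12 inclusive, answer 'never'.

Answer: never

Derivation:
Gen 0: 11111000
Gen 1 (rule 109): 10001011
Gen 2 (rule 89): 01100011
Gen 3 (rule 110): 11100111
Gen 4 (rule 109): 10100101
Gen 5 (rule 89): 00010000
Gen 6 (rule 110): 00110000
Gen 7 (rule 109): 10110111
Gen 8 (rule 89): 00110101
Gen 9 (rule 110): 01111111
Gen 10 (rule 109): 01000001
Gen 11 (rule 89): 00111100
Gen 12 (rule 110): 01100100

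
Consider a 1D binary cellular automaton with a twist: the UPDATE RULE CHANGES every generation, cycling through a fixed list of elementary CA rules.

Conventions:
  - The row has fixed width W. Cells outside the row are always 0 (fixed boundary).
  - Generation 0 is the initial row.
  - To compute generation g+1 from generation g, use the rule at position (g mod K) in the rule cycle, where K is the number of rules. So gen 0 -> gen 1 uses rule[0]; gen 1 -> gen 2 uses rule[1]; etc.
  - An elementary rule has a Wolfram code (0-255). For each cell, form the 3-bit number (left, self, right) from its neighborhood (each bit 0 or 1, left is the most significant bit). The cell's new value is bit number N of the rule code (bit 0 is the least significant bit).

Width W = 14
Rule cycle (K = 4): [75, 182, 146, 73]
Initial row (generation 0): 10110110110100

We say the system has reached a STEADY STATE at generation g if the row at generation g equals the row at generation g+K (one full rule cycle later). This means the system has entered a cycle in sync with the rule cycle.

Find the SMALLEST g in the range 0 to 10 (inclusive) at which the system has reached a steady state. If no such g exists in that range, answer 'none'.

Gen 0: 10110110110100
Gen 1 (rule 75): 00110110110001
Gen 2 (rule 182): 01001001001011
Gen 3 (rule 146): 10110110110000
Gen 4 (rule 73): 00110110110111
Gen 5 (rule 75): 11110110110101
Gen 6 (rule 182): 01101001001111
Gen 7 (rule 146): 10000110110110
Gen 8 (rule 73): 00110110110110
Gen 9 (rule 75): 11110110110110
Gen 10 (rule 182): 01101001001001
Gen 11 (rule 146): 10000110110110
Gen 12 (rule 73): 00110110110110
Gen 13 (rule 75): 11110110110110
Gen 14 (rule 182): 01101001001001

Answer: 7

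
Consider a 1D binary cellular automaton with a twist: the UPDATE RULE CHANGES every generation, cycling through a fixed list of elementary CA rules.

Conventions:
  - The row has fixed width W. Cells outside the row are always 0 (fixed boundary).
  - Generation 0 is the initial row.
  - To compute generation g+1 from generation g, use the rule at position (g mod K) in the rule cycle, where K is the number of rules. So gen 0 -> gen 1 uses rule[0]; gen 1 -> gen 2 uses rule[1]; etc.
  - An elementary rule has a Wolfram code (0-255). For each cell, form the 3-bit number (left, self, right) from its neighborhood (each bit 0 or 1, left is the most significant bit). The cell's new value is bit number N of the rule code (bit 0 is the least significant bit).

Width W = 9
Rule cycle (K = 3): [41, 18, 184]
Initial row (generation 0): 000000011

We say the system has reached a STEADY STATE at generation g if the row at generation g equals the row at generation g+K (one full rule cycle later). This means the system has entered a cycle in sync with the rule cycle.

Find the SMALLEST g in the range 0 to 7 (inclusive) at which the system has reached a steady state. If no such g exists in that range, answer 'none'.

Answer: 3

Derivation:
Gen 0: 000000011
Gen 1 (rule 41): 111111010
Gen 2 (rule 18): 000000001
Gen 3 (rule 184): 000000000
Gen 4 (rule 41): 111111111
Gen 5 (rule 18): 000000000
Gen 6 (rule 184): 000000000
Gen 7 (rule 41): 111111111
Gen 8 (rule 18): 000000000
Gen 9 (rule 184): 000000000
Gen 10 (rule 41): 111111111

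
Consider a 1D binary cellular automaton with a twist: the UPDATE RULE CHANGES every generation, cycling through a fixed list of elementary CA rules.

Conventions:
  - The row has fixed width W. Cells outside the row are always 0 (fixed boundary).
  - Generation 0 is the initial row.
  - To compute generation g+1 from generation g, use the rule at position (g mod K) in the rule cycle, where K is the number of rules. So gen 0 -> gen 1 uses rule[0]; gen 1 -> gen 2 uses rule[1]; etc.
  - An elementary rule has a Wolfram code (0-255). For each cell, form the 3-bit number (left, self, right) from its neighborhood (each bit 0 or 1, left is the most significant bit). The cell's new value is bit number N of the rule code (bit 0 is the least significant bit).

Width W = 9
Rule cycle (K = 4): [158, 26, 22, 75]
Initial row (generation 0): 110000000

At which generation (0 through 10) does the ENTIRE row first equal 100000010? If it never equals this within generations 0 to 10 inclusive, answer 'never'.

Answer: never

Derivation:
Gen 0: 110000000
Gen 1 (rule 158): 101000000
Gen 2 (rule 26): 000100000
Gen 3 (rule 22): 001110000
Gen 4 (rule 75): 111010111
Gen 5 (rule 158): 110010110
Gen 6 (rule 26): 101100101
Gen 7 (rule 22): 100011101
Gen 8 (rule 75): 001110100
Gen 9 (rule 158): 011100110
Gen 10 (rule 26): 110011101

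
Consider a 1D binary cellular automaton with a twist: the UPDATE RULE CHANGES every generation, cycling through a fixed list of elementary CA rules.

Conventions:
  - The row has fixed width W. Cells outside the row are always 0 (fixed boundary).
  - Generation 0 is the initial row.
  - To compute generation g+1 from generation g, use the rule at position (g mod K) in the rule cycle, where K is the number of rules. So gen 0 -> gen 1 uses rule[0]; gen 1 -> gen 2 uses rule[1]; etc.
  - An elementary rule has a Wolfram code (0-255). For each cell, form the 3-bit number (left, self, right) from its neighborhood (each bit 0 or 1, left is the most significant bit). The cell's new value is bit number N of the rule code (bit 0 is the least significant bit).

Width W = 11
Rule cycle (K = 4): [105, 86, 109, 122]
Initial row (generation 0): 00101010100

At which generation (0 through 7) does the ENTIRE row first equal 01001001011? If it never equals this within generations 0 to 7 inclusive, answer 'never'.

Gen 0: 00101010100
Gen 1 (rule 105): 10010101001
Gen 2 (rule 86): 11110101111
Gen 3 (rule 109): 10011111001
Gen 4 (rule 122): 01110001110
Gen 5 (rule 105): 01010101010
Gen 6 (rule 86): 11010101011
Gen 7 (rule 109): 11111111111

Answer: never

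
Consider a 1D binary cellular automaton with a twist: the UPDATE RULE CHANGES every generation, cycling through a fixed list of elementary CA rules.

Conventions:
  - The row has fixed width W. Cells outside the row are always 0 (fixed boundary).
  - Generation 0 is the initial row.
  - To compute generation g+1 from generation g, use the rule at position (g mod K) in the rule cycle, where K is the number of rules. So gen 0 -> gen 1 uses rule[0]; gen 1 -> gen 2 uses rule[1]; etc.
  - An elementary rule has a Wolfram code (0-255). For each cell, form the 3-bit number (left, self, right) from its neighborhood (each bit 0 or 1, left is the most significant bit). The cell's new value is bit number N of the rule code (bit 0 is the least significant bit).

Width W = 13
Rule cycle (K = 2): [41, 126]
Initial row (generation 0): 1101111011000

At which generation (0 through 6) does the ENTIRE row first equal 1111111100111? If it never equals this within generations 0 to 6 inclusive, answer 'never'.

Answer: never

Derivation:
Gen 0: 1101111011000
Gen 1 (rule 41): 1011000110011
Gen 2 (rule 126): 1111101111111
Gen 3 (rule 41): 1000011000000
Gen 4 (rule 126): 1100111100000
Gen 5 (rule 41): 1000100001111
Gen 6 (rule 126): 1101110011001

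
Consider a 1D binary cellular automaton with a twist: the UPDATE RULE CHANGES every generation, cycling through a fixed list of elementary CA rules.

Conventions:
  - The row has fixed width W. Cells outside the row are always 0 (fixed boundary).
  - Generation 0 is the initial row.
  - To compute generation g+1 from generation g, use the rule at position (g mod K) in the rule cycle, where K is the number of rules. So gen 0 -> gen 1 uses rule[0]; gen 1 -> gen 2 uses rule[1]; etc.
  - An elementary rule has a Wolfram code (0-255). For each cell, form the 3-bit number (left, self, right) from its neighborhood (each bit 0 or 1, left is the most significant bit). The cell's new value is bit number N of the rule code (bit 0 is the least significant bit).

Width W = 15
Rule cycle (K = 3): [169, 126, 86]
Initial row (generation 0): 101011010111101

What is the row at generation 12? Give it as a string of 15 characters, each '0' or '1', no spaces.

Answer: 100111000000011

Derivation:
Gen 0: 101011010111101
Gen 1 (rule 169): 010110101111010
Gen 2 (rule 126): 111111111001111
Gen 3 (rule 86): 000000001110001
Gen 4 (rule 169): 111111101100100
Gen 5 (rule 126): 100000111111110
Gen 6 (rule 86): 110001000000011
Gen 7 (rule 169): 100100011111010
Gen 8 (rule 126): 111110110001111
Gen 9 (rule 86): 000010011010001
Gen 10 (rule 169): 111000010100100
Gen 11 (rule 126): 101100111111110
Gen 12 (rule 86): 100111000000011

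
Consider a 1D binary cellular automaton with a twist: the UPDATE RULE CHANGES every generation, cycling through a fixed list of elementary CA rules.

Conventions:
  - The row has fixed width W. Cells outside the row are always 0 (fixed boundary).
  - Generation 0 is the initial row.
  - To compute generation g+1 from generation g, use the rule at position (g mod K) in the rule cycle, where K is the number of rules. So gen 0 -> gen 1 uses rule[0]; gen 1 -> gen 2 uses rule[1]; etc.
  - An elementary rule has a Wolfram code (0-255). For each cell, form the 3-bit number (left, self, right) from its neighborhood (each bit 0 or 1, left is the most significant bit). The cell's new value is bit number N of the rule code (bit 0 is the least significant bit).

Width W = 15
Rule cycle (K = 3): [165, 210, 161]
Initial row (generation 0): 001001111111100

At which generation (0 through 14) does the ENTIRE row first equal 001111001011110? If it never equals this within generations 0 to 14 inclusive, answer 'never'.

Answer: never

Derivation:
Gen 0: 001001111111100
Gen 1 (rule 165): 101000111111001
Gen 2 (rule 210): 000101011111110
Gen 3 (rule 161): 110010101111100
Gen 4 (rule 165): 000011110111001
Gen 5 (rule 210): 000101110011110
Gen 6 (rule 161): 110010100001100
Gen 7 (rule 165): 000011101100001
Gen 8 (rule 210): 000101100110010
Gen 9 (rule 161): 110010000000000
Gen 10 (rule 165): 000010111111111
Gen 11 (rule 210): 000100011111111
Gen 12 (rule 161): 110001001111110
Gen 13 (rule 165): 000101000111100
Gen 14 (rule 210): 001000101011110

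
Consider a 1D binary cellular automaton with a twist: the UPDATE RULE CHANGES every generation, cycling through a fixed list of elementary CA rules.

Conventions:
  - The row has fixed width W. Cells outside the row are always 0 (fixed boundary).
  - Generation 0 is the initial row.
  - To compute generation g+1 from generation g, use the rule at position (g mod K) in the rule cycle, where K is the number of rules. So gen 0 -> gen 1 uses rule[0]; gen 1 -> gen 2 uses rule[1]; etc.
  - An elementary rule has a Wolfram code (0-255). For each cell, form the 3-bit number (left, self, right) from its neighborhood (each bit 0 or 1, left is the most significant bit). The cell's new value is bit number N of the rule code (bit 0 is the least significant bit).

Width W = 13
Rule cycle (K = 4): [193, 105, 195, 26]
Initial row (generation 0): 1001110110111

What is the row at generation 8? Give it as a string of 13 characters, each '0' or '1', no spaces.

Gen 0: 1001110110111
Gen 1 (rule 193): 0000110010011
Gen 2 (rule 105): 1110110000011
Gen 3 (rule 195): 0110010111101
Gen 4 (rule 26): 1101100100000
Gen 5 (rule 193): 0100100001111
Gen 6 (rule 105): 0000001101001
Gen 7 (rule 195): 1111110100010
Gen 8 (rule 26): 1000000010101

Answer: 1000000010101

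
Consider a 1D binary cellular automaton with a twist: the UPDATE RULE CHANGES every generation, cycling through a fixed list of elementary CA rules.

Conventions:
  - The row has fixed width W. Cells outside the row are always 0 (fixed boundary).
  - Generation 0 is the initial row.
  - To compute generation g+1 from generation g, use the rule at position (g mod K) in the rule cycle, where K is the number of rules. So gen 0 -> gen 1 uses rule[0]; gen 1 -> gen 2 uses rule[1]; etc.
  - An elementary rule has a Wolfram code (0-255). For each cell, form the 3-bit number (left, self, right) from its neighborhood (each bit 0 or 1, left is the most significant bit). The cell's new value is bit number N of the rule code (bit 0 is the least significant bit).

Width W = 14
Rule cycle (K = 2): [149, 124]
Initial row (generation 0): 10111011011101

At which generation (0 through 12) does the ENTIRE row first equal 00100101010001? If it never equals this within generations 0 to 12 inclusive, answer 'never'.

Gen 0: 10111011011101
Gen 1 (rule 149): 10010000001001
Gen 2 (rule 124): 11011000001101
Gen 3 (rule 149): 00000111100001
Gen 4 (rule 124): 00000100110001
Gen 5 (rule 149): 11110110001101
Gen 6 (rule 124): 10011111001111
Gen 7 (rule 149): 11001110100110
Gen 8 (rule 124): 11101011110111
Gen 9 (rule 149): 01001001100010
Gen 10 (rule 124): 01101101110011
Gen 11 (rule 149): 00000000101000
Gen 12 (rule 124): 00000000111100

Answer: never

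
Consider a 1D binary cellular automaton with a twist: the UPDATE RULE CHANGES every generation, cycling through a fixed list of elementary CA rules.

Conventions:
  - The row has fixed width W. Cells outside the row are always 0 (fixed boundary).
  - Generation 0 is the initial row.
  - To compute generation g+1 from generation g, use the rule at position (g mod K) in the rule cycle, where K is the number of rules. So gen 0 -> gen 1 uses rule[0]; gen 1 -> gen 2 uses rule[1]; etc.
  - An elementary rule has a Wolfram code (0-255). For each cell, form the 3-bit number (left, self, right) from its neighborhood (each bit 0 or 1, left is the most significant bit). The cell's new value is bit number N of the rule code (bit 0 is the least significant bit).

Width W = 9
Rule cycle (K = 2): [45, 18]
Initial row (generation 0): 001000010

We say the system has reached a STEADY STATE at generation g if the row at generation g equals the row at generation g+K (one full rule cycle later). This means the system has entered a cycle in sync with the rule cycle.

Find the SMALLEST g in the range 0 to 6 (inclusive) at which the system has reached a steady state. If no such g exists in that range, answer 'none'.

Answer: 4

Derivation:
Gen 0: 001000010
Gen 1 (rule 45): 101011010
Gen 2 (rule 18): 000000001
Gen 3 (rule 45): 111111101
Gen 4 (rule 18): 000000000
Gen 5 (rule 45): 111111111
Gen 6 (rule 18): 000000000
Gen 7 (rule 45): 111111111
Gen 8 (rule 18): 000000000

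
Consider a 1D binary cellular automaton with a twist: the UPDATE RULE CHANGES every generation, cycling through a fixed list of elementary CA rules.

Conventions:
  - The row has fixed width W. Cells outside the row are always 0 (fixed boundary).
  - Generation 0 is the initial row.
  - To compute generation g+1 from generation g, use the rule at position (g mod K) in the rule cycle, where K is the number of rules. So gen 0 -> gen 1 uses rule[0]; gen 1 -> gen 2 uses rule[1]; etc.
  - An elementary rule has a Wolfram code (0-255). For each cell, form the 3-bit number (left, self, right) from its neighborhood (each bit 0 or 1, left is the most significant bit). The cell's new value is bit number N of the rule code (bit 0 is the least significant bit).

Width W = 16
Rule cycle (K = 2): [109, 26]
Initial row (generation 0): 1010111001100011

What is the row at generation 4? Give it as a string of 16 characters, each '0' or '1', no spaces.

Answer: 0010000000010001

Derivation:
Gen 0: 1010111001100011
Gen 1 (rule 109): 1111101001101011
Gen 2 (rule 26): 1000000111000010
Gen 3 (rule 109): 1011110101011010
Gen 4 (rule 26): 0010000000010001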